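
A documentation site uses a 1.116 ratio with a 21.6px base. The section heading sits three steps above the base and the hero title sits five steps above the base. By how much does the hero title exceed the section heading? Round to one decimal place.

7.4px

Step 3: 21.6 × 1.116³ = 30.022px
Step 5: 21.6 × 1.116⁵ = 37.392px
Difference: 37.392 − 30.022 = 7.370px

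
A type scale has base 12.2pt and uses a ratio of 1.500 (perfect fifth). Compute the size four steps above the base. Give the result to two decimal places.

Each step on a modular scale multiplies by the ratio, so the size n steps from the base is base × ratioⁿ.
12.2 × 1.500⁴ = 12.2 × 5.06250 ≈ 61.76

61.76pt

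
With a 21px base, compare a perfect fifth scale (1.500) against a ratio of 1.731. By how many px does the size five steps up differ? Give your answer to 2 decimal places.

Perfect fifth: 21.0 × 1.500⁵ = 159.4688px
At 1.731: 21.0 × 1.731⁵ = 326.3658px
Difference: 326.3658 − 159.4688 = 166.8970px

166.90px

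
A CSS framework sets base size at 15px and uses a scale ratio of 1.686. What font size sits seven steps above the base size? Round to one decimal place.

A modular type scale is a geometric sequence: sizeₙ = base × rⁿ.
15.0 × 1.686⁷ = 15.0 × 38.72603 ≈ 580.89

580.9px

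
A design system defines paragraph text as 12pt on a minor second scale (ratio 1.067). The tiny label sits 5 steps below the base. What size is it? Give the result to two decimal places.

Each step on a modular scale multiplies by the ratio, so the size n steps from the base is base × ratioⁿ.
12.0 ÷ 1.067⁵ = 12.0 ÷ 1.38300 ≈ 8.68

8.68pt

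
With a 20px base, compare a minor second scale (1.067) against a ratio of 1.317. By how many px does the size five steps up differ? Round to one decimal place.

Minor second: 20.0 × 1.067⁵ = 27.660px
At 1.317: 20.0 × 1.317⁵ = 79.243px
Difference: 79.243 − 27.660 = 51.583px

51.6px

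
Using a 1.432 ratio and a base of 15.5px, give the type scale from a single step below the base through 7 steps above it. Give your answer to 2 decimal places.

10.82px, 15.50px, 22.20px, 31.78px, 45.52px, 65.18px, 93.34px, 133.66px, 191.40px

Step -1: 15.5 ÷ 1.432 = 10.82
Step 0: 15.5px
Step 1: 15.5 × 1.432 = 22.20
Step 2: 15.5 × 1.432² = 31.78
Step 3: 15.5 × 1.432³ = 45.52
Step 4: 15.5 × 1.432⁴ = 65.18
Step 5: 15.5 × 1.432⁵ = 93.34
Step 6: 15.5 × 1.432⁶ = 133.66
Step 7: 15.5 × 1.432⁷ = 191.40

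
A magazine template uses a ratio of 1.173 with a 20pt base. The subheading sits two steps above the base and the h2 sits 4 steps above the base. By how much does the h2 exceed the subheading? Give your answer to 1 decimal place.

Step 2: 20.0 × 1.173² = 27.519pt
Step 4: 20.0 × 1.173⁴ = 37.864pt
Difference: 37.864 − 27.519 = 10.345pt

10.3pt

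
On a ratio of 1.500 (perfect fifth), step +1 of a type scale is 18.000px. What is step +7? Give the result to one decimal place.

205.0px

18.000 × 1.500⁶ = 18.000 × 11.39062 ≈ 205.031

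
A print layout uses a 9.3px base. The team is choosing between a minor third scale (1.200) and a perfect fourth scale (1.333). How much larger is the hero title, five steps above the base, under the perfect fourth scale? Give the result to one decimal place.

Minor third: 9.3 × 1.200⁵ = 23.141px
Perfect fourth: 9.3 × 1.333⁵ = 39.141px
Difference: 39.141 − 23.141 = 16.000px

16.0px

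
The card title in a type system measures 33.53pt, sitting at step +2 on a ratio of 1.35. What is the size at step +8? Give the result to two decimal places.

33.53 × 1.35⁶ = 33.53 × 6.05345 ≈ 202.972

202.97pt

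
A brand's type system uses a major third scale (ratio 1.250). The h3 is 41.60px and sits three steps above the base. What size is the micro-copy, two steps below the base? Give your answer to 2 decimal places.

41.60 ÷ 1.250⁵ = 41.60 ÷ 3.05176 ≈ 13.631

13.63px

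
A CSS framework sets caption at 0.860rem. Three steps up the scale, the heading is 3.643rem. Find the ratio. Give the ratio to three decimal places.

1.618

r³ = 3.643 / 0.860, so r = (3.643/0.860)^(1/3).
r = 4.2360^(1/3) ≈ 1.6180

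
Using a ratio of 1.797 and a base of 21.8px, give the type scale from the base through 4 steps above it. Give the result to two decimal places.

Step 0: 21.8px
Step 1: 21.8 × 1.797 = 39.17
Step 2: 21.8 × 1.797² = 70.40
Step 3: 21.8 × 1.797³ = 126.50
Step 4: 21.8 × 1.797⁴ = 227.33

21.80px, 39.17px, 70.40px, 126.50px, 227.33px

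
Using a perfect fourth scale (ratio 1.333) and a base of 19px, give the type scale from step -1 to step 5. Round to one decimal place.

14.3px, 19.0px, 25.3px, 33.8px, 45.0px, 60.0px, 80.0px

Step -1: 19.0 ÷ 1.333 = 14.3
Step 0: 19px
Step 1: 19.0 × 1.333 = 25.3
Step 2: 19.0 × 1.333² = 33.8
Step 3: 19.0 × 1.333³ = 45.0
Step 4: 19.0 × 1.333⁴ = 60.0
Step 5: 19.0 × 1.333⁵ = 80.0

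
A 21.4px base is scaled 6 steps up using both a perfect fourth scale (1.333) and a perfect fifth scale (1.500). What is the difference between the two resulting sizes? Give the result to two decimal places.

123.70px

Perfect fourth: 21.4 × 1.333⁶ = 120.0590px
Perfect fifth: 21.4 × 1.500⁶ = 243.7594px
Difference: 243.7594 − 120.0590 = 123.7004px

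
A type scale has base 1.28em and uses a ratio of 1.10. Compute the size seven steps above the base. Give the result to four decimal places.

2.4944em

1.28 × 1.10⁷ = 1.28 × 1.94872 ≈ 2.4944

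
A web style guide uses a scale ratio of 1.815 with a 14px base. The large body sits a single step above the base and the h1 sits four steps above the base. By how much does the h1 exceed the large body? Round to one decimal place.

126.5px

Step 1: 14.0 × 1.815 = 25.410px
Step 4: 14.0 × 1.815⁴ = 151.927px
Difference: 151.927 − 25.410 = 126.517px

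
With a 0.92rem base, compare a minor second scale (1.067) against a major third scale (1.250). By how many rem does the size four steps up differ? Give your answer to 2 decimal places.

Minor second: 0.92 × 1.067⁴ = 1.1925rem
Major third: 0.92 × 1.250⁴ = 2.2461rem
Difference: 2.2461 − 1.1925 = 1.0536rem

1.05rem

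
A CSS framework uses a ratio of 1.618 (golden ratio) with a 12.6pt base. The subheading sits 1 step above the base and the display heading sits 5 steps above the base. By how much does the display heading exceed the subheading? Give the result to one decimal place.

119.3pt

Step 1: 12.6 × 1.618 = 20.387pt
Step 5: 12.6 × 1.618⁵ = 139.721pt
Difference: 139.721 − 20.387 = 119.334pt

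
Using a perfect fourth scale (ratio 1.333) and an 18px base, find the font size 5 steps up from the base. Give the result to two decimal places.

75.76px

Every step multiplies by the scale ratio.
18.0 × 1.333⁵ = 18.0 × 4.20873 ≈ 75.76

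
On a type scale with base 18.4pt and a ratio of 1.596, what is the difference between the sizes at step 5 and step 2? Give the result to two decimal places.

143.67pt

Step 2: 18.4 × 1.596² = 46.8688pt
Step 5: 18.4 × 1.596⁵ = 190.5383pt
Difference: 190.5383 − 46.8688 = 143.6695pt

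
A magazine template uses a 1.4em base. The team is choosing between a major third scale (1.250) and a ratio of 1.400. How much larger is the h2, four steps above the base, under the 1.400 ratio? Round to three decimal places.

Major third: 1.4 × 1.250⁴ = 3.41797em
At 1.400: 1.4 × 1.400⁴ = 5.37824em
Difference: 5.37824 − 3.41797 = 1.96027em

1.960em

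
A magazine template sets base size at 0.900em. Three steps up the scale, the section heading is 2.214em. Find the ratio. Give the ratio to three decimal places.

1.350

r³ = 2.214 / 0.900, so r = (2.214/0.900)^(1/3).
r = 2.4600^(1/3) ≈ 1.3499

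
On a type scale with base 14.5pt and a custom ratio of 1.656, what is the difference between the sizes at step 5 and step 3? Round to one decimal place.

114.7pt

Step 3: 14.5 × 1.656³ = 65.849pt
Step 5: 14.5 × 1.656⁵ = 180.580pt
Difference: 180.580 − 65.849 = 114.731pt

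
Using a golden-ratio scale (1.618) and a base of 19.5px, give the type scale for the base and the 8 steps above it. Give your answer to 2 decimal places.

19.50px, 31.55px, 51.05px, 82.60px, 133.64px, 216.24px, 349.87px, 566.09px, 915.93px

Step 0: 19.5px
Step 1: 19.5 × 1.618 = 31.55
Step 2: 19.5 × 1.618² = 51.05
Step 3: 19.5 × 1.618³ = 82.60
Step 4: 19.5 × 1.618⁴ = 133.64
Step 5: 19.5 × 1.618⁵ = 216.24
Step 6: 19.5 × 1.618⁶ = 349.87
Step 7: 19.5 × 1.618⁷ = 566.09
Step 8: 19.5 × 1.618⁸ = 915.93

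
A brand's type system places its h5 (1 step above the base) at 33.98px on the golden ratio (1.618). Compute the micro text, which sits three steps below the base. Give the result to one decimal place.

The gap is -3 − (1) = -4 steps, so the factor is 1.618^-4.
33.98 ÷ 1.618⁴ = 33.98 ÷ 6.85353 ≈ 4.958

5.0px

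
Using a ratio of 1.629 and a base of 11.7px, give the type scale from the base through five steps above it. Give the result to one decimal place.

11.7px, 19.1px, 31.0px, 50.6px, 82.4px, 134.2px

Step 0: 11.7px
Step 1: 11.7 × 1.629 = 19.1
Step 2: 11.7 × 1.629² = 31.0
Step 3: 11.7 × 1.629³ = 50.6
Step 4: 11.7 × 1.629⁴ = 82.4
Step 5: 11.7 × 1.629⁵ = 134.2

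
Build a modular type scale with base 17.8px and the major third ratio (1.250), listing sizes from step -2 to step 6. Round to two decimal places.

11.39px, 14.24px, 17.80px, 22.25px, 27.81px, 34.77px, 43.46px, 54.32px, 67.90px

Step -2: 17.8 ÷ 1.250² = 11.39
Step -1: 17.8 ÷ 1.250 = 14.24
Step 0: 17.8px
Step 1: 17.8 × 1.250 = 22.25
Step 2: 17.8 × 1.250² = 27.81
Step 3: 17.8 × 1.250³ = 34.77
Step 4: 17.8 × 1.250⁴ = 43.46
Step 5: 17.8 × 1.250⁵ = 54.32
Step 6: 17.8 × 1.250⁶ = 67.90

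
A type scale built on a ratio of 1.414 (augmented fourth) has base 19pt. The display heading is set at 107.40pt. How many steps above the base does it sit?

1.414ⁿ = 107.40 / 19 = 5.6526
n = ln(5.6526) / ln(1.414) = 1.7321 / 0.3464 ≈ 5.00

5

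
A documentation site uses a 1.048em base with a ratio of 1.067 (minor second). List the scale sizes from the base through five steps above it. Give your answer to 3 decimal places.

Step 0: 1.048em
Step 1: 1.048 × 1.067 = 1.118
Step 2: 1.048 × 1.067² = 1.193
Step 3: 1.048 × 1.067³ = 1.273
Step 4: 1.048 × 1.067⁴ = 1.358
Step 5: 1.048 × 1.067⁵ = 1.449

1.048em, 1.118em, 1.193em, 1.273em, 1.358em, 1.449em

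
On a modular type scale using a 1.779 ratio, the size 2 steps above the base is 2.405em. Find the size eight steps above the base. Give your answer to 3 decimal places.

76.238em

2.405 × 1.779⁶ = 2.405 × 31.69974 ≈ 76.238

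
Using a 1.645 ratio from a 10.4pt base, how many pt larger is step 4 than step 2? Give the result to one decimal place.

Step 2: 10.4 × 1.645² = 28.143pt
Step 4: 10.4 × 1.645⁴ = 76.155pt
Difference: 76.155 − 28.143 = 48.012pt

48.0pt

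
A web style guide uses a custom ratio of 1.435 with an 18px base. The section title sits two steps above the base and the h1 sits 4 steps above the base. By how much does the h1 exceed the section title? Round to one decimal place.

Step 2: 18.0 × 1.435² = 37.066px
Step 4: 18.0 × 1.435⁴ = 76.327px
Difference: 76.327 − 37.066 = 39.261px

39.3px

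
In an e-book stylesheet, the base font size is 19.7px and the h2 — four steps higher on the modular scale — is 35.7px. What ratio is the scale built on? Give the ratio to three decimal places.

The ratio satisfies 19.7 × r⁴ = 35.7, so r = (35.7 / 19.7)^(1/4).
r = 1.8122^(1/4) ≈ 1.1602

1.160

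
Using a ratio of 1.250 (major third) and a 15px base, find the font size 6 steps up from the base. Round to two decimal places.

15.0 × 1.250⁶ = 15.0 × 3.81470 ≈ 57.22

57.22px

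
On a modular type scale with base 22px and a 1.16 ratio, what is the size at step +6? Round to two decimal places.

A modular type scale is a geometric sequence: sizeₙ = base × rⁿ.
22.0 × 1.16⁶ = 22.0 × 2.43640 ≈ 53.60

53.60px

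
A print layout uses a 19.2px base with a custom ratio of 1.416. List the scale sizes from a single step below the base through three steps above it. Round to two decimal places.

13.56px, 19.20px, 27.19px, 38.50px, 54.51px

Step -1: 19.2 ÷ 1.416 = 13.56
Step 0: 19.2px
Step 1: 19.2 × 1.416 = 27.19
Step 2: 19.2 × 1.416² = 38.50
Step 3: 19.2 × 1.416³ = 54.51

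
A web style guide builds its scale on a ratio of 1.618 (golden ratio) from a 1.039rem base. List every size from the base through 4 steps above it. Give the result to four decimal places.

Step 0: 1.039rem
Step 1: 1.039 × 1.618 = 1.6811
Step 2: 1.039 × 1.618² = 2.7200
Step 3: 1.039 × 1.618³ = 4.4010
Step 4: 1.039 × 1.618⁴ = 7.1208

1.0390rem, 1.6811rem, 2.7200rem, 4.4010rem, 7.1208rem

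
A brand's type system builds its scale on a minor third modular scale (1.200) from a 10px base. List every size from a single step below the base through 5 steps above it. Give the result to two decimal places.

Step -1: 10.0 ÷ 1.200 = 8.33
Step 0: 10px
Step 1: 10.0 × 1.200 = 12.00
Step 2: 10.0 × 1.200² = 14.40
Step 3: 10.0 × 1.200³ = 17.28
Step 4: 10.0 × 1.200⁴ = 20.74
Step 5: 10.0 × 1.200⁵ = 24.88

8.33px, 10.00px, 12.00px, 14.40px, 17.28px, 20.74px, 24.88px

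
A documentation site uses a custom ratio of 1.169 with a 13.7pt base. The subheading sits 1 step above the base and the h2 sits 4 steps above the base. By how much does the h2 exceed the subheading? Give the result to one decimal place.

9.6pt

Step 1: 13.7 × 1.169 = 16.015pt
Step 4: 13.7 × 1.169⁴ = 25.585pt
Difference: 25.585 − 16.015 = 9.570pt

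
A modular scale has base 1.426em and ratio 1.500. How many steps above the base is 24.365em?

7

1.500ⁿ = 24.365 / 1.426 = 17.0863
n = ln(17.0863) / ln(1.500) = 2.8383 / 0.4055 ≈ 7.00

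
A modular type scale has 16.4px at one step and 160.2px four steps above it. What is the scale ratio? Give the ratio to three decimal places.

1.768

r⁴ = 160.2 / 16.4, so r = (160.2/16.4)^(1/4).
r = 9.7683^(1/4) ≈ 1.7679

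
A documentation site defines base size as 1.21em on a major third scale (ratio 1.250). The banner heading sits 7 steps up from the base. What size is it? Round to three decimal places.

Every step multiplies by the scale ratio.
1.21 × 1.250⁷ = 1.21 × 4.76837 ≈ 5.770

5.770em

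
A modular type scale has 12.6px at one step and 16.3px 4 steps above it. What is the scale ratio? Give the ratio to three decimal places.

r⁴ = 16.3 / 12.6, so r = (16.3/12.6)^(1/4).
r = 1.2937^(1/4) ≈ 1.0665

1.066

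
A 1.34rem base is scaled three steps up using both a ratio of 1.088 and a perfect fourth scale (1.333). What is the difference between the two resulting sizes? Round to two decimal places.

1.45rem

At 1.088: 1.34 × 1.088³ = 1.7258rem
Perfect fourth: 1.34 × 1.333³ = 3.1739rem
Difference: 3.1739 − 1.7258 = 1.4481rem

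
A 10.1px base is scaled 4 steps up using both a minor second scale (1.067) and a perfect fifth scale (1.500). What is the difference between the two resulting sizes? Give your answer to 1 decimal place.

38.0px

Minor second: 10.1 × 1.067⁴ = 13.091px
Perfect fifth: 10.1 × 1.500⁴ = 51.131px
Difference: 51.131 − 13.091 = 38.040px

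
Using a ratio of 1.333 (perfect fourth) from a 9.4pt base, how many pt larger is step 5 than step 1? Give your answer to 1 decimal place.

Step 1: 9.4 × 1.333 = 12.530pt
Step 5: 9.4 × 1.333⁵ = 39.562pt
Difference: 39.562 − 12.530 = 27.032pt

27.0pt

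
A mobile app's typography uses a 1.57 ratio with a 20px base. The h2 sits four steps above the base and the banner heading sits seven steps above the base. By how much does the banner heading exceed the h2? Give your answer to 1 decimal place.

Step 4: 20.0 × 1.57⁴ = 121.515px
Step 7: 20.0 × 1.57⁷ = 470.249px
Difference: 470.249 − 121.515 = 348.734px

348.7px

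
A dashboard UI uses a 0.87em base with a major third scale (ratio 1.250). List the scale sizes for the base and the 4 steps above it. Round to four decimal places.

Step 0: 0.87em
Step 1: 0.87 × 1.250 = 1.0875
Step 2: 0.87 × 1.250² = 1.3594
Step 3: 0.87 × 1.250³ = 1.6992
Step 4: 0.87 × 1.250⁴ = 2.1240

0.8700em, 1.0875em, 1.3594em, 1.6992em, 2.1240em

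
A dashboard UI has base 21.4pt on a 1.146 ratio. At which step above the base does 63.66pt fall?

1.146ⁿ = 63.66 / 21.4 = 2.9748
n = ln(2.9748) / ln(1.146) = 1.0902 / 0.1363 ≈ 8.00

8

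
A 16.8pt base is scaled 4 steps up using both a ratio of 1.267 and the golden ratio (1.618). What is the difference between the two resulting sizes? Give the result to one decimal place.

At 1.267: 16.8 × 1.267⁴ = 43.293pt
Golden ratio: 16.8 × 1.618⁴ = 115.139pt
Difference: 115.139 − 43.293 = 71.846pt

71.8pt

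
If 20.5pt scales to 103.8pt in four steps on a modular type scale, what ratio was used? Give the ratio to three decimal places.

The ratio satisfies 20.5 × r⁴ = 103.8, so r = (103.8 / 20.5)^(1/4).
r = 5.0634^(1/4) ≈ 1.5001

1.500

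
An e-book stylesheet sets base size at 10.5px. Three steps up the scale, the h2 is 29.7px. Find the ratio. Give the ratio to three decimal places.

1.414

The ratio satisfies 10.5 × r³ = 29.7, so r = (29.7 / 10.5)^(1/3).
r = 2.8286^(1/3) ≈ 1.4142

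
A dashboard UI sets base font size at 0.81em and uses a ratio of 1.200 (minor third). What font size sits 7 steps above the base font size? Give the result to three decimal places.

2.902em

0.81 × 1.200⁷ = 0.81 × 3.58318 ≈ 2.902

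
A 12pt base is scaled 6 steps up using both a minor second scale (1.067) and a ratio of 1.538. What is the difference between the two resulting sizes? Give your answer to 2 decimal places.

141.12pt

Minor second: 12.0 × 1.067⁶ = 17.7079pt
At 1.538: 12.0 × 1.538⁶ = 158.8251pt
Difference: 158.8251 − 17.7079 = 141.1172pt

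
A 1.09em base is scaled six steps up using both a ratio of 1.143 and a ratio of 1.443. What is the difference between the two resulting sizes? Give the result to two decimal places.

7.41em

At 1.143: 1.09 × 1.143⁶ = 2.4305em
At 1.443: 1.09 × 1.443⁶ = 9.8407em
Difference: 9.8407 − 2.4305 = 7.4102em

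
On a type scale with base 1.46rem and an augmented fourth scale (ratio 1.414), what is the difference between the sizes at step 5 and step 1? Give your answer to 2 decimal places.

6.19rem

Step 1: 1.46 × 1.414 = 2.0644rem
Step 5: 1.46 × 1.414⁵ = 8.2528rem
Difference: 8.2528 − 2.0644 = 6.1884rem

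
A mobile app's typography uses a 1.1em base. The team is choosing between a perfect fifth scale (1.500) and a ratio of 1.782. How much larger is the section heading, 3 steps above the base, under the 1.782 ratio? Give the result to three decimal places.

2.512em

Perfect fifth: 1.1 × 1.500³ = 3.71250em
At 1.782: 1.1 × 1.782³ = 6.22466em
Difference: 6.22466 − 3.71250 = 2.51216em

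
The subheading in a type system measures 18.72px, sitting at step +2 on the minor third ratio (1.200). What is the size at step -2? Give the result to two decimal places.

9.03px

Moving from step +2 to step -2 is 4 steps down, so divide by r⁴.
18.72 ÷ 1.200⁴ = 18.72 ÷ 2.07360 ≈ 9.028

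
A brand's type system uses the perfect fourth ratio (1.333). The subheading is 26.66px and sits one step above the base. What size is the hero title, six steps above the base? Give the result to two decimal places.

112.20px

Moving from step +1 to step +6 is 5 steps up, so multiply by r⁵.
26.66 × 1.333⁵ = 26.66 × 4.20873 ≈ 112.205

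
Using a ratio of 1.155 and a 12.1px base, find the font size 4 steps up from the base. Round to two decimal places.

Each step on a modular scale multiplies by the ratio, so the size n steps from the base is base × ratioⁿ.
12.1 × 1.155⁴ = 12.1 × 1.77962 ≈ 21.53

21.53px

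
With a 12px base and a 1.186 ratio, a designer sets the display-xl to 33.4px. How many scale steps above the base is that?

6

1.186ⁿ = 33.4 / 12 = 2.7833
n = ln(2.7833) / ln(1.186) = 1.0236 / 0.1706 ≈ 6.00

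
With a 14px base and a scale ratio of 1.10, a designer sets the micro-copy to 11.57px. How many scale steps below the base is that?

2

1.10ⁿ = 14 / 11.57 = 1.2100
n = ln(1.2100) / ln(1.10) = 0.1906 / 0.0953 ≈ 2.00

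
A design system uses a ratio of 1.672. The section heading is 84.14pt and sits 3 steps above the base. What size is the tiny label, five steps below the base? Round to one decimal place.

1.4pt

Moving from step +3 to step -5 is 8 steps down, so divide by r⁸.
84.14 ÷ 1.672⁸ = 84.14 ÷ 61.07876 ≈ 1.378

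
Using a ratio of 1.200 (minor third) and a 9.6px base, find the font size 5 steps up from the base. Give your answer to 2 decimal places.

9.6 × 1.200⁵ = 9.6 × 2.48832 ≈ 23.89

23.89px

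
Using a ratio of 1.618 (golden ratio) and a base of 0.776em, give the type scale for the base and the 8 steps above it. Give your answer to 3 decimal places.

0.776em, 1.256em, 2.032em, 3.287em, 5.318em, 8.605em, 13.923em, 22.527em, 36.449em

Step 0: 0.776em
Step 1: 0.776 × 1.618 = 1.256
Step 2: 0.776 × 1.618² = 2.032
Step 3: 0.776 × 1.618³ = 3.287
Step 4: 0.776 × 1.618⁴ = 5.318
Step 5: 0.776 × 1.618⁵ = 8.605
Step 6: 0.776 × 1.618⁶ = 13.923
Step 7: 0.776 × 1.618⁷ = 22.527
Step 8: 0.776 × 1.618⁸ = 36.449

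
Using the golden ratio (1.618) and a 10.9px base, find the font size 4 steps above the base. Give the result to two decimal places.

A modular type scale is a geometric sequence: sizeₙ = base × rⁿ.
10.9 × 1.618⁴ = 10.9 × 6.85353 ≈ 74.70

74.70px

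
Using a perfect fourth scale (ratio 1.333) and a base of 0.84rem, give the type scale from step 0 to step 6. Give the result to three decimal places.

Step 0: 0.84rem
Step 1: 0.84 × 1.333 = 1.120
Step 2: 0.84 × 1.333² = 1.493
Step 3: 0.84 × 1.333³ = 1.990
Step 4: 0.84 × 1.333⁴ = 2.652
Step 5: 0.84 × 1.333⁵ = 3.535
Step 6: 0.84 × 1.333⁶ = 4.713

0.840rem, 1.120rem, 1.493rem, 1.990rem, 2.652rem, 3.535rem, 4.713rem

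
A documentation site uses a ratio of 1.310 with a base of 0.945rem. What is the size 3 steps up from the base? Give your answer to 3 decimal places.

2.124rem

Every step multiplies by the scale ratio.
0.945 × 1.310³ = 0.945 × 2.24809 ≈ 2.124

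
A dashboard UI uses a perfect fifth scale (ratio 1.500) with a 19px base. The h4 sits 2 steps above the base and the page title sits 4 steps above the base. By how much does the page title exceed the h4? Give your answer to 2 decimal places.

53.44px

Step 2: 19.0 × 1.500² = 42.7500px
Step 4: 19.0 × 1.500⁴ = 96.1875px
Difference: 96.1875 − 42.7500 = 53.4375px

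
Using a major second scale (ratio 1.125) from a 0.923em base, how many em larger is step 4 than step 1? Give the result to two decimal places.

Step 1: 0.923 × 1.125 = 1.0384em
Step 4: 0.923 × 1.125⁴ = 1.4785em
Difference: 1.4785 − 1.0384 = 0.4401em

0.44em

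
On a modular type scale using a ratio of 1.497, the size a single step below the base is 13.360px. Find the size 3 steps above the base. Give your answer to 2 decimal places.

67.10px

13.360 × 1.497⁴ = 13.360 × 5.02212 ≈ 67.096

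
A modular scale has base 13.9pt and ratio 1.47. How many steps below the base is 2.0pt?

5

1.47ⁿ = 13.9 / 2.0 = 6.9500
n = ln(6.9500) / ln(1.47) = 1.9387 / 0.3853 ≈ 5.03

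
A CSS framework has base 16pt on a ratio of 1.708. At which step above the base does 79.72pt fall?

1.708ⁿ = 79.72 / 16 = 4.9825
n = ln(4.9825) / ln(1.708) = 1.6059 / 0.5353 ≈ 3.00

3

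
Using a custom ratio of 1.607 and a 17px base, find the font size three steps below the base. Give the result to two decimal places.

A modular type scale is a geometric sequence: sizeₙ = base × rⁿ.
17.0 ÷ 1.607³ = 17.0 ÷ 4.15000 ≈ 4.10

4.10px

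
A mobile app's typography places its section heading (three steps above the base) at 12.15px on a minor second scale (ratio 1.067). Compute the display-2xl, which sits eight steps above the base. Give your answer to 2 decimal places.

16.80px

The gap is 8 − (3) = 5 steps, so the factor is 1.067^5.
12.15 × 1.067⁵ = 12.15 × 1.38300 ≈ 16.803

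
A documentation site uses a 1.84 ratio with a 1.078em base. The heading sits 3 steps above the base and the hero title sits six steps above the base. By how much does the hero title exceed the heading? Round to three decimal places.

35.118em

Step 3: 1.078 × 1.84³ = 6.71541em
Step 6: 1.078 × 1.84⁶ = 41.83364em
Difference: 41.83364 − 6.71541 = 35.11823em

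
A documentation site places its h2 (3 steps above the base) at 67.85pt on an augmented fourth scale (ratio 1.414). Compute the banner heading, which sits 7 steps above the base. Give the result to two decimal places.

67.85 × 1.414⁴ = 67.85 × 3.99758 ≈ 271.236

271.24pt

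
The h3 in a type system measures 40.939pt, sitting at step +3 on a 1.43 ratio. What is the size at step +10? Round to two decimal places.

40.939 × 1.43⁷ = 40.939 × 12.22791 ≈ 500.598

500.60pt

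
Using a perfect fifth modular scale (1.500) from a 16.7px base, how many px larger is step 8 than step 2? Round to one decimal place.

390.4px

Step 2: 16.7 × 1.500² = 37.575px
Step 8: 16.7 × 1.500⁸ = 428.003px
Difference: 428.003 − 37.575 = 390.428px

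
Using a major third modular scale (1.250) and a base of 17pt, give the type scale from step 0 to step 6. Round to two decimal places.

17.00pt, 21.25pt, 26.56pt, 33.20pt, 41.50pt, 51.88pt, 64.85pt

Step 0: 17pt
Step 1: 17.0 × 1.250 = 21.25
Step 2: 17.0 × 1.250² = 26.56
Step 3: 17.0 × 1.250³ = 33.20
Step 4: 17.0 × 1.250⁴ = 41.50
Step 5: 17.0 × 1.250⁵ = 51.88
Step 6: 17.0 × 1.250⁶ = 64.85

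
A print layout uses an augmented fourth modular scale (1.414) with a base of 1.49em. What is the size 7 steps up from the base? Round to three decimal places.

16.840em

1.49 × 1.414⁷ = 1.49 × 11.30175 ≈ 16.840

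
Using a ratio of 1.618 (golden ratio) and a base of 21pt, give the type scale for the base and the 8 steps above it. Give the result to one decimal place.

Step 0: 21pt
Step 1: 21.0 × 1.618 = 34.0
Step 2: 21.0 × 1.618² = 55.0
Step 3: 21.0 × 1.618³ = 89.0
Step 4: 21.0 × 1.618⁴ = 143.9
Step 5: 21.0 × 1.618⁵ = 232.9
Step 6: 21.0 × 1.618⁶ = 376.8
Step 7: 21.0 × 1.618⁷ = 609.6
Step 8: 21.0 × 1.618⁸ = 986.4

21.0pt, 34.0pt, 55.0pt, 89.0pt, 143.9pt, 232.9pt, 376.8pt, 609.6pt, 986.4pt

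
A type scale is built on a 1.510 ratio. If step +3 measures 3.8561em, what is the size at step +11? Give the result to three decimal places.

104.223em

3.8561 × 1.510⁸ = 3.8561 × 27.02810 ≈ 104.223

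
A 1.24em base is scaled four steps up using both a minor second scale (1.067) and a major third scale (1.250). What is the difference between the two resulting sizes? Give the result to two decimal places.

Minor second: 1.24 × 1.067⁴ = 1.6072em
Major third: 1.24 × 1.250⁴ = 3.0273em
Difference: 3.0273 − 1.6072 = 1.4201em

1.42em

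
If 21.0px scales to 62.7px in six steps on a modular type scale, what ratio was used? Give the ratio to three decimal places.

1.200

The ratio satisfies 21.0 × r⁶ = 62.7, so r = (62.7 / 21.0)^(1/6).
r = 2.9857^(1/6) ≈ 1.2000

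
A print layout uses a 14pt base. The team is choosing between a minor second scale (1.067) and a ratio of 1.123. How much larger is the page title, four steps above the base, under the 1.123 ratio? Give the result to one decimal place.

4.1pt

Minor second: 14.0 × 1.067⁴ = 18.146pt
At 1.123: 14.0 × 1.123⁴ = 22.266pt
Difference: 22.266 − 18.146 = 4.120pt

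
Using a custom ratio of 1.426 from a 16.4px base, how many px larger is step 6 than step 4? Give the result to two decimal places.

Step 4: 16.4 × 1.426⁴ = 67.8144px
Step 6: 16.4 × 1.426⁶ = 137.8990px
Difference: 137.8990 − 67.8144 = 70.0846px

70.08px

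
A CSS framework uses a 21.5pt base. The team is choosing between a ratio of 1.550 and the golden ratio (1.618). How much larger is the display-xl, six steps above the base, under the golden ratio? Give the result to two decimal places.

87.61pt

At 1.550: 21.5 × 1.550⁶ = 298.1458pt
Golden ratio: 21.5 × 1.618⁶ = 385.7532pt
Difference: 385.7532 − 298.1458 = 87.6074pt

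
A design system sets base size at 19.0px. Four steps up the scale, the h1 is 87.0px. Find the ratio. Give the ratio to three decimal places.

The ratio satisfies 19.0 × r⁴ = 87.0, so r = (87.0 / 19.0)^(1/4).
r = 4.5789^(1/4) ≈ 1.4628

1.463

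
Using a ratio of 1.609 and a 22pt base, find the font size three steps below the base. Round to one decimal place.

Each step on a modular scale multiplies by the ratio, so the size n steps from the base is base × ratioⁿ.
22.0 ÷ 1.609³ = 22.0 ÷ 4.16551 ≈ 5.28

5.3pt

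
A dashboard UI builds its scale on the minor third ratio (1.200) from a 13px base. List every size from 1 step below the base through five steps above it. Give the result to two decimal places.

10.83px, 13.00px, 15.60px, 18.72px, 22.46px, 26.96px, 32.35px

Step -1: 13.0 ÷ 1.200 = 10.83
Step 0: 13px
Step 1: 13.0 × 1.200 = 15.60
Step 2: 13.0 × 1.200² = 18.72
Step 3: 13.0 × 1.200³ = 22.46
Step 4: 13.0 × 1.200⁴ = 26.96
Step 5: 13.0 × 1.200⁵ = 32.35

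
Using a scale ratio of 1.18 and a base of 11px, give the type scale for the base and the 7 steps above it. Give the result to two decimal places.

Step 0: 11px
Step 1: 11.0 × 1.18 = 12.98
Step 2: 11.0 × 1.18² = 15.32
Step 3: 11.0 × 1.18³ = 18.07
Step 4: 11.0 × 1.18⁴ = 21.33
Step 5: 11.0 × 1.18⁵ = 25.17
Step 6: 11.0 × 1.18⁶ = 29.70
Step 7: 11.0 × 1.18⁷ = 35.04

11.00px, 12.98px, 15.32px, 18.07px, 21.33px, 25.17px, 29.70px, 35.04px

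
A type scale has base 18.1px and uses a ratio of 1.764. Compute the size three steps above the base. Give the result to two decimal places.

18.1 × 1.764³ = 18.1 × 5.48903 ≈ 99.35

99.35px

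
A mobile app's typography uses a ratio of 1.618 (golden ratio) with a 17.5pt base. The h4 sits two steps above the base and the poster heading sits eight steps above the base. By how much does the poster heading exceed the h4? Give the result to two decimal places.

Step 2: 17.5 × 1.618² = 45.8137pt
Step 8: 17.5 × 1.618⁸ = 821.9893pt
Difference: 821.9893 − 45.8137 = 776.1756pt

776.18pt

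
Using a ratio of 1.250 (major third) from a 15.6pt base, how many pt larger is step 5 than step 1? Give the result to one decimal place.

Step 1: 15.6 × 1.250 = 19.500pt
Step 5: 15.6 × 1.250⁵ = 47.607pt
Difference: 47.607 − 19.500 = 28.107pt

28.1pt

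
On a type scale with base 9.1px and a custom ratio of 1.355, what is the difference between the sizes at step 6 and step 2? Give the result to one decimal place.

Step 2: 9.1 × 1.355² = 16.708px
Step 6: 9.1 × 1.355⁶ = 56.322px
Difference: 56.322 − 16.708 = 39.614px

39.6px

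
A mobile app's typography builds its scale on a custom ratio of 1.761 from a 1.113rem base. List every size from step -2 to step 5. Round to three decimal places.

0.359rem, 0.632rem, 1.113rem, 1.960rem, 3.452rem, 6.078rem, 10.704rem, 18.849rem

Step -2: 1.113 ÷ 1.761² = 0.359
Step -1: 1.113 ÷ 1.761 = 0.632
Step 0: 1.113rem
Step 1: 1.113 × 1.761 = 1.960
Step 2: 1.113 × 1.761² = 3.452
Step 3: 1.113 × 1.761³ = 6.078
Step 4: 1.113 × 1.761⁴ = 10.704
Step 5: 1.113 × 1.761⁵ = 18.849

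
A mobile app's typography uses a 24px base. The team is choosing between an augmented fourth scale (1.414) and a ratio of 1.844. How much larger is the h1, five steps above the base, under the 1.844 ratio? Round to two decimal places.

Augmented fourth: 24.0 × 1.414⁵ = 135.6620px
At 1.844: 24.0 × 1.844⁵ = 511.7005px
Difference: 511.7005 − 135.6620 = 376.0385px

376.04px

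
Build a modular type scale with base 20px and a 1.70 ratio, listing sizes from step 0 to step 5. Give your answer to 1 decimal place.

Step 0: 20px
Step 1: 20.0 × 1.70 = 34.0
Step 2: 20.0 × 1.70² = 57.8
Step 3: 20.0 × 1.70³ = 98.3
Step 4: 20.0 × 1.70⁴ = 167.0
Step 5: 20.0 × 1.70⁵ = 284.0

20.0px, 34.0px, 57.8px, 98.3px, 167.0px, 284.0px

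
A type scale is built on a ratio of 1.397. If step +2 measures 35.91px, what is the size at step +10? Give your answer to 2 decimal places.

The gap is 10 − (2) = 8 steps, so the factor is 1.397^8.
35.91 × 1.397⁸ = 35.91 × 14.50679 ≈ 520.939

520.94px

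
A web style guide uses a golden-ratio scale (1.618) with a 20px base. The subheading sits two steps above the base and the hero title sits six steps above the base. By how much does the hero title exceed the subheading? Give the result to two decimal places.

306.48px

Step 2: 20.0 × 1.618² = 52.3585px
Step 6: 20.0 × 1.618⁶ = 358.8402px
Difference: 358.8402 − 52.3585 = 306.4817px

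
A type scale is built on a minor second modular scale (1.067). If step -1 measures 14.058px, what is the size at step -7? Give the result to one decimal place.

9.5px

The gap is -7 − (-1) = -6 steps, so the factor is 1.067^-6.
14.058 ÷ 1.067⁶ = 14.058 ÷ 1.47566 ≈ 9.527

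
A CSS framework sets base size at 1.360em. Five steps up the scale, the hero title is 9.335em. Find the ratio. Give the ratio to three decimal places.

r⁵ = 9.335 / 1.360, so r = (9.335/1.360)^(1/5).
r = 6.8640^(1/5) ≈ 1.4700

1.470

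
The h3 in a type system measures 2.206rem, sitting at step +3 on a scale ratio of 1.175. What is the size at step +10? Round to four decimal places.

6.8214rem

2.206 × 1.175⁷ = 2.206 × 3.09218 ≈ 6.8214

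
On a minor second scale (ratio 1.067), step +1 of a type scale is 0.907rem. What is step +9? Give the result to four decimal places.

Moving from step +1 to step +9 is 8 steps up, so multiply by r⁸.
0.907 × 1.067⁸ = 0.907 × 1.68002 ≈ 1.5238

1.5238rem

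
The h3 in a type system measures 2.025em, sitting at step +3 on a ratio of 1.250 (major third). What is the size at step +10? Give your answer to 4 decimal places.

9.6560em

2.025 × 1.250⁷ = 2.025 × 4.76837 ≈ 9.6560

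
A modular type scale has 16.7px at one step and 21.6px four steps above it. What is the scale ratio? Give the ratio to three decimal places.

r⁴ = 21.6 / 16.7, so r = (21.6/16.7)^(1/4).
r = 1.2934^(1/4) ≈ 1.0664

1.066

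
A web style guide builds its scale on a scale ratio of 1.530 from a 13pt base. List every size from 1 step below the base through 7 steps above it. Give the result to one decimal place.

Step -1: 13.0 ÷ 1.530 = 8.5
Step 0: 13pt
Step 1: 13.0 × 1.530 = 19.9
Step 2: 13.0 × 1.530² = 30.4
Step 3: 13.0 × 1.530³ = 46.6
Step 4: 13.0 × 1.530⁴ = 71.2
Step 5: 13.0 × 1.530⁵ = 109.0
Step 6: 13.0 × 1.530⁶ = 166.8
Step 7: 13.0 × 1.530⁷ = 255.1

8.5pt, 13.0pt, 19.9pt, 30.4pt, 46.6pt, 71.2pt, 109.0pt, 166.8pt, 255.1pt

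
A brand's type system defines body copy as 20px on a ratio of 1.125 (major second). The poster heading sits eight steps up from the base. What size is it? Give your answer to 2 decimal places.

Each step on a modular scale multiplies by the ratio, so the size n steps from the base is base × ratioⁿ.
20.0 × 1.125⁸ = 20.0 × 2.56578 ≈ 51.32

51.32px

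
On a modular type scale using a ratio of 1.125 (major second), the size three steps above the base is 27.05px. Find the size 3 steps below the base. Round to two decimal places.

Moving from step +3 to step -3 is 6 steps down, so divide by r⁶.
27.05 ÷ 1.125⁶ = 27.05 ÷ 2.02729 ≈ 13.343

13.34px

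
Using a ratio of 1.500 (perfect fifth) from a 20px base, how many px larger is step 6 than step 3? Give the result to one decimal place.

Step 3: 20.0 × 1.500³ = 67.500px
Step 6: 20.0 × 1.500⁶ = 227.812px
Difference: 227.812 − 67.500 = 160.312px

160.3px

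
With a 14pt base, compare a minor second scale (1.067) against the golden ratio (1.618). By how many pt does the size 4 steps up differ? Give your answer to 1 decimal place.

77.8pt

Minor second: 14.0 × 1.067⁴ = 18.146pt
Golden ratio: 14.0 × 1.618⁴ = 95.949pt
Difference: 95.949 − 18.146 = 77.803pt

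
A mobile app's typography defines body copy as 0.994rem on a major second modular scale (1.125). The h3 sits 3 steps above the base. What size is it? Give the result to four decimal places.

1.4153rem

0.994 × 1.125³ = 0.994 × 1.42383 ≈ 1.4153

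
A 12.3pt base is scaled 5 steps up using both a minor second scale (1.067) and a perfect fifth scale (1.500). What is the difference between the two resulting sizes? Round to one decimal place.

Minor second: 12.3 × 1.067⁵ = 17.011pt
Perfect fifth: 12.3 × 1.500⁵ = 93.403pt
Difference: 93.403 − 17.011 = 76.392pt

76.4pt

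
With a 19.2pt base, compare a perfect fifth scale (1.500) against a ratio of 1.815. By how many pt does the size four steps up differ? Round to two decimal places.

Perfect fifth: 19.2 × 1.500⁴ = 97.2000pt
At 1.815: 19.2 × 1.815⁴ = 208.3568pt
Difference: 208.3568 − 97.2000 = 111.1568pt

111.16pt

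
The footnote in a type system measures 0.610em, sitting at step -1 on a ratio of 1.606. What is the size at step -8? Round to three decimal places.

0.610 ÷ 1.606⁷ = 0.610 ÷ 27.55617 ≈ 0.022

0.022em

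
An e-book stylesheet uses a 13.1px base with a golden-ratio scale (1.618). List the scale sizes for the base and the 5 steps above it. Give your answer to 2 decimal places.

Step 0: 13.1px
Step 1: 13.1 × 1.618 = 21.20
Step 2: 13.1 × 1.618² = 34.29
Step 3: 13.1 × 1.618³ = 55.49
Step 4: 13.1 × 1.618⁴ = 89.78
Step 5: 13.1 × 1.618⁵ = 145.27

13.10px, 21.20px, 34.29px, 55.49px, 89.78px, 145.27px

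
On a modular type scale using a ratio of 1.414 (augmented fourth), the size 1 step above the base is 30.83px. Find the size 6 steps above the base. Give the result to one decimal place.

174.3px

30.83 × 1.414⁵ = 30.83 × 5.65258 ≈ 174.269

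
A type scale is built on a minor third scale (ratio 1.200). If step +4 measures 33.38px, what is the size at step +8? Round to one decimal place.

33.38 × 1.200⁴ = 33.38 × 2.07360 ≈ 69.217

69.2px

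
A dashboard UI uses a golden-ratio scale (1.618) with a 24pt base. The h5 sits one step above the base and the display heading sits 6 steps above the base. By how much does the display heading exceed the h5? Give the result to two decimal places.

391.78pt

Step 1: 24.0 × 1.618 = 38.8320pt
Step 6: 24.0 × 1.618⁶ = 430.6082pt
Difference: 430.6082 − 38.8320 = 391.7762pt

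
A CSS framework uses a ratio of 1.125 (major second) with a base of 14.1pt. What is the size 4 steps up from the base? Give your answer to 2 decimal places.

22.59pt

14.1 × 1.125⁴ = 14.1 × 1.60181 ≈ 22.59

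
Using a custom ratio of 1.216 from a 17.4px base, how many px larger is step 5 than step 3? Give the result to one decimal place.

15.0px

Step 3: 17.4 × 1.216³ = 31.286px
Step 5: 17.4 × 1.216⁵ = 46.261px
Difference: 46.261 − 31.286 = 14.975px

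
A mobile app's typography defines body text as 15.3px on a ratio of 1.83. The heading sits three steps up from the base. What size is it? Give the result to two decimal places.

93.77px

15.3 × 1.83³ = 15.3 × 6.12849 ≈ 93.77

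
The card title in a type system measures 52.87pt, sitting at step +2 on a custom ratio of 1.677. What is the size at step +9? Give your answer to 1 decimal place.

Moving from step +2 to step +9 is 7 steps up, so multiply by r⁷.
52.87 × 1.677⁷ = 52.87 × 37.30194 ≈ 1972.154

1972.2pt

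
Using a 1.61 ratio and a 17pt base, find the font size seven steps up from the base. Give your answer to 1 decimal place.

476.7pt

A modular type scale is a geometric sequence: sizeₙ = base × rⁿ.
17.0 × 1.61⁷ = 17.0 × 28.04020 ≈ 476.68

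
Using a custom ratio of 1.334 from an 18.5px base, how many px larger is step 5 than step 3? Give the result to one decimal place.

Step 3: 18.5 × 1.334³ = 43.918px
Step 5: 18.5 × 1.334⁵ = 78.154px
Difference: 78.154 − 43.918 = 34.236px

34.2px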